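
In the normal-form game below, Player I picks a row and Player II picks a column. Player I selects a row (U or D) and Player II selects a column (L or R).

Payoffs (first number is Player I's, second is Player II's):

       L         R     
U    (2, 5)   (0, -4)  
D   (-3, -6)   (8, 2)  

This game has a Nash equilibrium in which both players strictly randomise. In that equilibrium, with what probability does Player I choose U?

Let x be the probability that Player I plays U. In a completely mixed equilibrium, Player II must be indifferent between L and R.
Player II's expected payoff from L is 5x − 6(1−x); from R it is −4x + 2(1−x).
Setting these equal: 11x − 6 = −6x + 2, so x = 8/17.

8/17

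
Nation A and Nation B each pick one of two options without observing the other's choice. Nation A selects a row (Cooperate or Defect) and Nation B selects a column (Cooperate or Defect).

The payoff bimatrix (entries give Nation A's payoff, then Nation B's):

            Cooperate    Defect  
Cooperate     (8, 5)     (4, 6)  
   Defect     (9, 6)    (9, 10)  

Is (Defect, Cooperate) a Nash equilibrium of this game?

At (Defect, Cooperate), Nation A earns 9; switching to Cooperate would give 8, so Nation A has no profitable deviation.
Nation B earns 6; switching to Defect would give 10, so Nation B would deviate.
Since at least one player can profitably deviate, this is not a Nash equilibrium.

No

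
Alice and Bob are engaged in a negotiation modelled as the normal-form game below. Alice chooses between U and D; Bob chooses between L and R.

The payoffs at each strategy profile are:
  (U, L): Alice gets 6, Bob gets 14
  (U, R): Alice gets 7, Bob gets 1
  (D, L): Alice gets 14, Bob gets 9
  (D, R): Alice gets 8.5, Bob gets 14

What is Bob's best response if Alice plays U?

L

Against U, Bob earns 14 from L and 1 from R.
So L is the best response.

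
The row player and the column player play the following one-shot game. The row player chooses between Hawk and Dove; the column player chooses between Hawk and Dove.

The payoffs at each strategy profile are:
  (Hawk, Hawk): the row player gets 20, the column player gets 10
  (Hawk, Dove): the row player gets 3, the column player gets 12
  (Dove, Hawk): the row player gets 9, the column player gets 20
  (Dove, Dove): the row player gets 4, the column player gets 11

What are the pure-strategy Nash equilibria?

none

(Hawk, Hawk): the column player prefers Dove (12 > 10) — not an equilibrium.
(Hawk, Dove): the row player prefers Dove (4 > 3) — not an equilibrium.
(Dove, Hawk): the row player prefers Hawk (20 > 9) — not an equilibrium.
(Dove, Dove): the column player prefers Hawk (20 > 11) — not an equilibrium.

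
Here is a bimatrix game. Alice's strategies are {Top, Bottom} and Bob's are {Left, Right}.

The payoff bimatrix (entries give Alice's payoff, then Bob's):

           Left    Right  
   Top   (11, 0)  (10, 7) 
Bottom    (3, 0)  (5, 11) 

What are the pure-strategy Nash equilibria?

(Top, Left): Bob prefers Right (7 > 0) — not an equilibrium.
(Top, Right): Alice gets 10 ≥ 5 from Bottom, and Bob gets 7 ≥ 0 from Left — Nash equilibrium.
(Bottom, Left): Alice prefers Top (11 > 3); Bob prefers Right (11 > 0) — not an equilibrium.
(Bottom, Right): Alice prefers Top (10 > 5) — not an equilibrium.

(Top, Right)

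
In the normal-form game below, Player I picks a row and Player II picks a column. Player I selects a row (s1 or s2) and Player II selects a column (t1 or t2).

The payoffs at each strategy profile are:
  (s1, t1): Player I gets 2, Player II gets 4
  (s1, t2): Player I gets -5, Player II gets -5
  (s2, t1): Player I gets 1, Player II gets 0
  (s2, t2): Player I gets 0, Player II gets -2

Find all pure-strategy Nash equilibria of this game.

(s1, t1): Player I gets 2 ≥ 1 from s2, and Player II gets 4 ≥ -5 from t2 — Nash equilibrium.
(s1, t2): Player I prefers s2 (0 > -5); Player II prefers t1 (4 > -5) — not an equilibrium.
(s2, t1): Player I prefers s1 (2 > 1) — not an equilibrium.
(s2, t2): Player II prefers t1 (0 > -2) — not an equilibrium.

(s1, t1)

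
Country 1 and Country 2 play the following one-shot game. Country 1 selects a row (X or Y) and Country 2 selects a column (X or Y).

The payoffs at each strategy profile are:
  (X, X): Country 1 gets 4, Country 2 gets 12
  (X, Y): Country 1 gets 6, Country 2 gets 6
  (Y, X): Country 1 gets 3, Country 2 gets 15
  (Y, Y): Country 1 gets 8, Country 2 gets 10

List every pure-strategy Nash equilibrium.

(X, X)

(X, X): Country 1 gets 4 ≥ 3 from Y, and Country 2 gets 12 ≥ 6 from Y — Nash equilibrium.
(X, Y): Country 1 prefers Y (8 > 6); Country 2 prefers X (12 > 6) — not an equilibrium.
(Y, X): Country 1 prefers X (4 > 3) — not an equilibrium.
(Y, Y): Country 2 prefers X (15 > 10) — not an equilibrium.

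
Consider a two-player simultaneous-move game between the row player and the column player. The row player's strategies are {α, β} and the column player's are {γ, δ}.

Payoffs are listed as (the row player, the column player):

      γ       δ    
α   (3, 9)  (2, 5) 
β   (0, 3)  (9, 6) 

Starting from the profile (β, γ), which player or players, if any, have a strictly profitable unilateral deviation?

The row player at (β, γ) earns 0; deviating to α yields 3 — a strict improvement.
The column player earns 3; deviating to δ yields 6 — a strict improvement.
Both the row player and the column player have strictly profitable deviations.

Both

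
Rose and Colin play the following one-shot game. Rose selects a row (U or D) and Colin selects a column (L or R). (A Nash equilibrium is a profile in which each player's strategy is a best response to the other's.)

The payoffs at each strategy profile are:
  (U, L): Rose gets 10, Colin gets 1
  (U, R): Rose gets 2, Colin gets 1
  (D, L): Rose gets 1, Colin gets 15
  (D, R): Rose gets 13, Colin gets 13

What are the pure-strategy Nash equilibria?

(U, L)

(U, L): Rose gets 10 ≥ 1 from D, and Colin gets 1 ≥ 1 from R — Nash equilibrium.
(U, R): Rose prefers D (13 > 2) — not an equilibrium.
(D, L): Rose prefers U (10 > 1) — not an equilibrium.
(D, R): Colin prefers L (15 > 13) — not an equilibrium.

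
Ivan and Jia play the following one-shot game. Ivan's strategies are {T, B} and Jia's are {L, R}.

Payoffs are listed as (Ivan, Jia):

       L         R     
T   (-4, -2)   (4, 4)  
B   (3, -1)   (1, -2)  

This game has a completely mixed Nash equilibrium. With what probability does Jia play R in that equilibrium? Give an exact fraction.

Let q be the probability that Jia plays L. In a completely mixed equilibrium, Ivan must be indifferent between T and B.
Ivan's expected payoff from T is −4q + 4(1−q); from B it is 3q + (1−q).
Setting these equal: −8q + 4 = 2q + 1, so q = 3/10.
Therefore Jia plays R with probability 1 − 3/10 = 7/10.

7/10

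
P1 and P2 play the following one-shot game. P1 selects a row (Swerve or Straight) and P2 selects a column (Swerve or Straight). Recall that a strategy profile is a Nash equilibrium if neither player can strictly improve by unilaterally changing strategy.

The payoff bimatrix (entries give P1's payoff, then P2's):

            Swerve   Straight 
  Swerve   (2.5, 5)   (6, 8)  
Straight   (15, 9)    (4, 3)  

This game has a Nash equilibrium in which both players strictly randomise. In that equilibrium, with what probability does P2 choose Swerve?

Let q be the probability that P2 plays Swerve. In a completely mixed equilibrium, P1 must be indifferent between Swerve and Straight.
P1's expected payoff from Swerve is 2.5q + 6(1−q); from Straight it is 15q + 4(1−q).
Setting these equal: −3.5q + 6 = 11q + 4, so q = 4/29.

4/29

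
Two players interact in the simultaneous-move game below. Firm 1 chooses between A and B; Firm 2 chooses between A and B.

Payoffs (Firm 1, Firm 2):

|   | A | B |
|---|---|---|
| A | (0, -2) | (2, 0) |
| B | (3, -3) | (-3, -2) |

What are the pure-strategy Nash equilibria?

(A, A): Firm 1 prefers B (3 > 0); Firm 2 prefers B (0 > -2) — not an equilibrium.
(A, B): Firm 1 gets 2 ≥ -3 from B, and Firm 2 gets 0 ≥ -2 from A — Nash equilibrium.
(B, A): Firm 2 prefers B (-2 > -3) — not an equilibrium.
(B, B): Firm 1 prefers A (2 > -3) — not an equilibrium.

(A, B)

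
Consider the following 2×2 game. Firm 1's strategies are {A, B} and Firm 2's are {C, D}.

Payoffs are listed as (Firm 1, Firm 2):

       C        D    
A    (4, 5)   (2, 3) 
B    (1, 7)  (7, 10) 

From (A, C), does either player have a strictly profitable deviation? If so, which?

Neither

Firm 1 at (A, C) earns 4; deviating to B yields 1 — not better.
Firm 2 earns 5; deviating to D yields 3 — not better.
Neither player can strictly improve; the profile is a Nash equilibrium.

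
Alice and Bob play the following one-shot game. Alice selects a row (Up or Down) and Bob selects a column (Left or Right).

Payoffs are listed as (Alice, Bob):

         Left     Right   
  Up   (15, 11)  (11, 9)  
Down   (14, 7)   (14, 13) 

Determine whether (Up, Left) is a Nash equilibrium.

Yes

At (Up, Left), Alice earns 15; switching to Down would give 14, so Alice has no profitable deviation.
Bob earns 11; switching to Right would give 9, so Bob has no profitable deviation.
Neither player can gain by a unilateral deviation, so this profile is a Nash equilibrium.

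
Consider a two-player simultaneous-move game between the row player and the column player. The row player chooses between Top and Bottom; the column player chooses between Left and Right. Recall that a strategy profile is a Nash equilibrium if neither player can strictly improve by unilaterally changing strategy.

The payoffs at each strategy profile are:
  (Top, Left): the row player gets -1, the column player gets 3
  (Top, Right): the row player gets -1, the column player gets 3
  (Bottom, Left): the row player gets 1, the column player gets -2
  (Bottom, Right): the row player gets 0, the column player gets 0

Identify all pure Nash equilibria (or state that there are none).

(Bottom, Right)

(Top, Left): the row player prefers Bottom (1 > -1) — not an equilibrium.
(Top, Right): the row player prefers Bottom (0 > -1) — not an equilibrium.
(Bottom, Left): the column player prefers Right (0 > -2) — not an equilibrium.
(Bottom, Right): the row player gets 0 ≥ -1 from Top, and the column player gets 0 ≥ -2 from Left — Nash equilibrium.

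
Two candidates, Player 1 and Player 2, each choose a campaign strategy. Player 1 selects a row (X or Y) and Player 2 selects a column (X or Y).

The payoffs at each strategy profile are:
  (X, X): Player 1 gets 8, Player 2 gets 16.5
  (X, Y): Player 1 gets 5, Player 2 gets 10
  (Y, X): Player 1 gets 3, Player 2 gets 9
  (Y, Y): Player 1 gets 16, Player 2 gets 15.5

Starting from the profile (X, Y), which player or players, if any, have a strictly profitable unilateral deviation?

Both

Player 1 at (X, Y) earns 5; deviating to Y yields 16 — a strict improvement.
Player 2 earns 10; deviating to X yields 16.5 — a strict improvement.
Both Player 1 and Player 2 have strictly profitable deviations.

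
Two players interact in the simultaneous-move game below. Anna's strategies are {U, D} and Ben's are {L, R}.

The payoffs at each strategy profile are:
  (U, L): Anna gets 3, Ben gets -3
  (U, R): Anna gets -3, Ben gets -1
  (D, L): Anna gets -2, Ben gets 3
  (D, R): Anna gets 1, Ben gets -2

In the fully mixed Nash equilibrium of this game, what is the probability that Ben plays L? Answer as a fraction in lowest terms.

4/9

Let q be the probability that Ben plays L. In a completely mixed equilibrium, Anna must be indifferent between U and D.
Anna's expected payoff from U is 3q − 3(1−q); from D it is −2q + (1−q).
Setting these equal: 6q − 3 = −3q + 1, so q = 4/9.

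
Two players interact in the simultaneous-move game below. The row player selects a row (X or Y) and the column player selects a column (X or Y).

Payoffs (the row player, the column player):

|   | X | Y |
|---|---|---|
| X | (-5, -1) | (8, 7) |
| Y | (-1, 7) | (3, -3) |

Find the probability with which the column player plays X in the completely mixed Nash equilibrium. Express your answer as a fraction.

5/9

Let y be the probability that the column player plays X. In a completely mixed equilibrium, the row player must be indifferent between X and Y.
The row player's expected payoff from X is −5y + 8(1−y); from Y it is −y + 3(1−y).
Setting these equal: −13y + 8 = −4y + 3, so y = 5/9.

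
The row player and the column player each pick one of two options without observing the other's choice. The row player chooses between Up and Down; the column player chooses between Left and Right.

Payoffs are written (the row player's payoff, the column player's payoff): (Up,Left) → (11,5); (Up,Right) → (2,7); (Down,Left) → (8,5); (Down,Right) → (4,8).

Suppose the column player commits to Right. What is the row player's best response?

Down

Against Right, the row player earns 2 from Up and 4 from Down.
So Down is the best response.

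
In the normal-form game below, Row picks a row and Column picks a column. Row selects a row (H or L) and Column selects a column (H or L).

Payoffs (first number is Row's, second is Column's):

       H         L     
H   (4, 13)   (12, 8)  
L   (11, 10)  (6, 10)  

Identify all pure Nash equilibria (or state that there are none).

(H, H): Row prefers L (11 > 4) — not an equilibrium.
(H, L): Column prefers H (13 > 8) — not an equilibrium.
(L, H): Row gets 11 ≥ 4 from H, and Column gets 10 ≥ 10 from L — Nash equilibrium.
(L, L): Row prefers H (12 > 6) — not an equilibrium.

(L, H)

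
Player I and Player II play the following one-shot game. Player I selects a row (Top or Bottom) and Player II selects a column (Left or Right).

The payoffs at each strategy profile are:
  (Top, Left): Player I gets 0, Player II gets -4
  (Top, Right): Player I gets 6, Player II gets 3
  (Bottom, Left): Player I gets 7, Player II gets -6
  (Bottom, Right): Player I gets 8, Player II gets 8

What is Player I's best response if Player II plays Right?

Against Right, Player I earns 6 from Top and 8 from Bottom.
So Bottom is the best response.

Bottom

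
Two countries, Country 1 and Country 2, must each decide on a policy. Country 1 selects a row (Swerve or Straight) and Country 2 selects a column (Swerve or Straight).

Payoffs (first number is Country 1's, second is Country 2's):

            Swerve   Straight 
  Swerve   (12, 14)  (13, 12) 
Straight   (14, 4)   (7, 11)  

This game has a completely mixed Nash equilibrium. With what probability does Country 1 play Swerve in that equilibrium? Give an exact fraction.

Let x be the probability that Country 1 plays Swerve. In a completely mixed equilibrium, Country 2 must be indifferent between Swerve and Straight.
Country 2's expected payoff from Swerve is 14x + 4(1−x); from Straight it is 12x + 11(1−x).
Setting these equal: 10x + 4 = x + 11, so x = 7/9.

7/9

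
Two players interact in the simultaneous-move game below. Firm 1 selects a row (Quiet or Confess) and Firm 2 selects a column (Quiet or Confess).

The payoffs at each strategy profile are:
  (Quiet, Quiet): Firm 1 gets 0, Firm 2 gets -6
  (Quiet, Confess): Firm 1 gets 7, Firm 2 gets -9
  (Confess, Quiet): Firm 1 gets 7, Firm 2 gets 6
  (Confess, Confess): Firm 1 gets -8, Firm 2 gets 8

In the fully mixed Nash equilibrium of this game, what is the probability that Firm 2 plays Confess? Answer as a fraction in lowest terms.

7/22

Let q be the probability that Firm 2 plays Quiet. In a completely mixed equilibrium, Firm 1 must be indifferent between Quiet and Confess.
Firm 1's expected payoff from Quiet is 7(1−q); from Confess it is 7q − 8(1−q).
Setting these equal: −7q + 7 = 15q − 8, so q = 15/22.
Therefore Firm 2 plays Confess with probability 1 − 15/22 = 7/22.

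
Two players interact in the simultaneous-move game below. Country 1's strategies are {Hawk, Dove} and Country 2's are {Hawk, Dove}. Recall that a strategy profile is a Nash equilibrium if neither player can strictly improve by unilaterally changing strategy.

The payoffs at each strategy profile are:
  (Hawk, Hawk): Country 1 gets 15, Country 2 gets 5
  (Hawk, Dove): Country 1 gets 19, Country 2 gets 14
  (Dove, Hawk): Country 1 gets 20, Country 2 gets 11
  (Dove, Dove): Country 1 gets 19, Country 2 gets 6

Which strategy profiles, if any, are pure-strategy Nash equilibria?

(Hawk, Dove) and (Dove, Hawk)

(Hawk, Hawk): Country 1 prefers Dove (20 > 15); Country 2 prefers Dove (14 > 5) — not an equilibrium.
(Hawk, Dove): Country 1 gets 19 ≥ 19 from Dove, and Country 2 gets 14 ≥ 5 from Hawk — Nash equilibrium.
(Dove, Hawk): Country 1 gets 20 ≥ 15 from Hawk, and Country 2 gets 11 ≥ 6 from Dove — Nash equilibrium.
(Dove, Dove): Country 2 prefers Hawk (11 > 6) — not an equilibrium.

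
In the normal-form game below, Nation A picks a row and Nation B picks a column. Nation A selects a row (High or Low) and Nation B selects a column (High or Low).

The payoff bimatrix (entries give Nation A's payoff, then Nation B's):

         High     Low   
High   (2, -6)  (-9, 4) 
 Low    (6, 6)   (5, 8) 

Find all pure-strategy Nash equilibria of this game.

(Low, Low)

(High, High): Nation A prefers Low (6 > 2); Nation B prefers Low (4 > -6) — not an equilibrium.
(High, Low): Nation A prefers Low (5 > -9) — not an equilibrium.
(Low, High): Nation B prefers Low (8 > 6) — not an equilibrium.
(Low, Low): Nation A gets 5 ≥ -9 from High, and Nation B gets 8 ≥ 6 from High — Nash equilibrium.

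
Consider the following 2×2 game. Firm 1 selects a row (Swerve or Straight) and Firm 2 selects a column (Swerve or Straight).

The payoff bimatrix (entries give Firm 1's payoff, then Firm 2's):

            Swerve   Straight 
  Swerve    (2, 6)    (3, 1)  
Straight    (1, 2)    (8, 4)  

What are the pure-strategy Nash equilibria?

(Swerve, Swerve): Firm 1 gets 2 ≥ 1 from Straight, and Firm 2 gets 6 ≥ 1 from Straight — Nash equilibrium.
(Swerve, Straight): Firm 1 prefers Straight (8 > 3); Firm 2 prefers Swerve (6 > 1) — not an equilibrium.
(Straight, Swerve): Firm 1 prefers Swerve (2 > 1); Firm 2 prefers Straight (4 > 2) — not an equilibrium.
(Straight, Straight): Firm 1 gets 8 ≥ 3 from Swerve, and Firm 2 gets 4 ≥ 2 from Swerve — Nash equilibrium.

(Swerve, Swerve) and (Straight, Straight)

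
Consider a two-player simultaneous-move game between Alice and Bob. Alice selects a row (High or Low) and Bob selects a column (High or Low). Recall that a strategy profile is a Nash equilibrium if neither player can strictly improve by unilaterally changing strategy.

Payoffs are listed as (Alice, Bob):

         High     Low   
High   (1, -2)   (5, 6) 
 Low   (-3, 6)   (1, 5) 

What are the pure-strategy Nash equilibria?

(High, Low)

(High, High): Bob prefers Low (6 > -2) — not an equilibrium.
(High, Low): Alice gets 5 ≥ 1 from Low, and Bob gets 6 ≥ -2 from High — Nash equilibrium.
(Low, High): Alice prefers High (1 > -3) — not an equilibrium.
(Low, Low): Alice prefers High (5 > 1); Bob prefers High (6 > 5) — not an equilibrium.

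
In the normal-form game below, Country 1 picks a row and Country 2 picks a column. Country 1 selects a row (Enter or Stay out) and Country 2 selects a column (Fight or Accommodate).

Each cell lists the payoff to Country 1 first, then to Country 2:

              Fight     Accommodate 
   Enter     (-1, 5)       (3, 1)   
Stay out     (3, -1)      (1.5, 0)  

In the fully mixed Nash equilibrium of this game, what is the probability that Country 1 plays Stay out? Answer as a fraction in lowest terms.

4/5

Let p be the probability that Country 1 plays Enter. In a completely mixed equilibrium, Country 2 must be indifferent between Fight and Accommodate.
Country 2's expected payoff from Fight is 5p − (1−p); from Accommodate it is p.
Setting these equal: 6p − 1 = p, so p = 1/5.
Therefore Country 1 plays Stay out with probability 1 − 1/5 = 4/5.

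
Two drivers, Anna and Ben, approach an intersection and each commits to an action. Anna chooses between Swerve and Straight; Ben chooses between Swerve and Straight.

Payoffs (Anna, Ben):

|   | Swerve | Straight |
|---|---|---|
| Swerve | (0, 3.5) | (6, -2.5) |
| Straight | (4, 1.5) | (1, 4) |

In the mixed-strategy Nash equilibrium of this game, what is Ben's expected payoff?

First find p, the probability Anna plays Swerve, from Ben's indifference between Swerve and Straight: 3.5p + 1.5(1−p) = −2.5p + 4(1−p), giving p = 5/17.
Since Ben is indifferent in equilibrium, Ben's expected payoff equals the payoff from either column against (5/17, 12/17). Using Swerve: 3.5(5/17) + 1.5(12/17) = 71/34.

71/34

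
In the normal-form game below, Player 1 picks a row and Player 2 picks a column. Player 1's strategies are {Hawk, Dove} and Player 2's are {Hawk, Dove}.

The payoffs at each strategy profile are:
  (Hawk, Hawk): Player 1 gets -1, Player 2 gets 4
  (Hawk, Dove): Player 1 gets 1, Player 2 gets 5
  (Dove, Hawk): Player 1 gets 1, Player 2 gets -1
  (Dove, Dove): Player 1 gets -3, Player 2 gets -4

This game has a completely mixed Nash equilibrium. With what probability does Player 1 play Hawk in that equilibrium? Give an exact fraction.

Let r be the probability that Player 1 plays Hawk. In a completely mixed equilibrium, Player 2 must be indifferent between Hawk and Dove.
Player 2's expected payoff from Hawk is 4r − (1−r); from Dove it is 5r − 4(1−r).
Setting these equal: 5r − 1 = 9r − 4, so r = 3/4.

3/4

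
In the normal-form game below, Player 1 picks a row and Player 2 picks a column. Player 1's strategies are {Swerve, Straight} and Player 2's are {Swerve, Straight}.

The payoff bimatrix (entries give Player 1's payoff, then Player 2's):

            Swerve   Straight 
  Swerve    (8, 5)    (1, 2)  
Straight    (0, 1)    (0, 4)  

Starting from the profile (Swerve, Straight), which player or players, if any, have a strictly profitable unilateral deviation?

Player 1 at (Swerve, Straight) earns 1; deviating to Straight yields 0 — not better.
Player 2 earns 2; deviating to Swerve yields 5 — a strict improvement.
Only Player 2 has a strictly profitable deviation.

Player 2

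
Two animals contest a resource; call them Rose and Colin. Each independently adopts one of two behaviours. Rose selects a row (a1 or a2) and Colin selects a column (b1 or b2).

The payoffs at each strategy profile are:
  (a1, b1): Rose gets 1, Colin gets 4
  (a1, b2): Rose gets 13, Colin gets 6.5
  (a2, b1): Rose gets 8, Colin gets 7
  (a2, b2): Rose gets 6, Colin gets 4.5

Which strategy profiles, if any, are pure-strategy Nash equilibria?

(a1, b2) and (a2, b1)

(a1, b1): Rose prefers a2 (8 > 1); Colin prefers b2 (6.5 > 4) — not an equilibrium.
(a1, b2): Rose gets 13 ≥ 6 from a2, and Colin gets 6.5 ≥ 4 from b1 — Nash equilibrium.
(a2, b1): Rose gets 8 ≥ 1 from a1, and Colin gets 7 ≥ 4.5 from b2 — Nash equilibrium.
(a2, b2): Rose prefers a1 (13 > 6); Colin prefers b1 (7 > 4.5) — not an equilibrium.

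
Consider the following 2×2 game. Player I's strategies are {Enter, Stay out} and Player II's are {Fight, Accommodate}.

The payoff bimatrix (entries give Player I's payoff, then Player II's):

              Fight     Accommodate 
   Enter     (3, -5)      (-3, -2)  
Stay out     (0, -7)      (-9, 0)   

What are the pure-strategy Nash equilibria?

(Enter, Accommodate)

(Enter, Fight): Player II prefers Accommodate (-2 > -5) — not an equilibrium.
(Enter, Accommodate): Player I gets -3 ≥ -9 from Stay out, and Player II gets -2 ≥ -5 from Fight — Nash equilibrium.
(Stay out, Fight): Player I prefers Enter (3 > 0); Player II prefers Accommodate (0 > -7) — not an equilibrium.
(Stay out, Accommodate): Player I prefers Enter (-3 > -9) — not an equilibrium.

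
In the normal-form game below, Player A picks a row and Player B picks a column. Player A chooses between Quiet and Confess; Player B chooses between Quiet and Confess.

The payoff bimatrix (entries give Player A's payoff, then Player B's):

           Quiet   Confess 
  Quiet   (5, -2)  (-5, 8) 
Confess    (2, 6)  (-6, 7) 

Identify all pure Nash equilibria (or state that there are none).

(Quiet, Confess)

(Quiet, Quiet): Player B prefers Confess (8 > -2) — not an equilibrium.
(Quiet, Confess): Player A gets -5 ≥ -6 from Confess, and Player B gets 8 ≥ -2 from Quiet — Nash equilibrium.
(Confess, Quiet): Player A prefers Quiet (5 > 2); Player B prefers Confess (7 > 6) — not an equilibrium.
(Confess, Confess): Player A prefers Quiet (-5 > -6) — not an equilibrium.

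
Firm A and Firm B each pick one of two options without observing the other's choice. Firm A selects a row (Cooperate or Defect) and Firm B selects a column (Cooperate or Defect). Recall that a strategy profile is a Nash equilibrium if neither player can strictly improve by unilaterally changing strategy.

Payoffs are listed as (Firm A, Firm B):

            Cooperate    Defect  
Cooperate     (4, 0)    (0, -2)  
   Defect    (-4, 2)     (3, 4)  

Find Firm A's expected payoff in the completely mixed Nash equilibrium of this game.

First find y, the probability Firm B plays Cooperate, from Firm A's indifference between Cooperate and Defect: 4y = −4y + 3(1−y), giving y = 3/11.
Since Firm A is indifferent in equilibrium, Firm A's expected payoff equals the payoff from either row against (3/11, 8/11). Using Cooperate: 4(3/11) = 12/11.

12/11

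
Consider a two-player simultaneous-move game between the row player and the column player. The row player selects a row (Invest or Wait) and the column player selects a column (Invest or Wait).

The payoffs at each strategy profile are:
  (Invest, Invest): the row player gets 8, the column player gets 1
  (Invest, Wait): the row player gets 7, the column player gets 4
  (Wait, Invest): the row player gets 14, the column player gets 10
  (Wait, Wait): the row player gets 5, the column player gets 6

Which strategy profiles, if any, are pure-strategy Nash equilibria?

(Invest, Wait) and (Wait, Invest)

(Invest, Invest): the row player prefers Wait (14 > 8); the column player prefers Wait (4 > 1) — not an equilibrium.
(Invest, Wait): the row player gets 7 ≥ 5 from Wait, and the column player gets 4 ≥ 1 from Invest — Nash equilibrium.
(Wait, Invest): the row player gets 14 ≥ 8 from Invest, and the column player gets 10 ≥ 6 from Wait — Nash equilibrium.
(Wait, Wait): the row player prefers Invest (7 > 5); the column player prefers Invest (10 > 6) — not an equilibrium.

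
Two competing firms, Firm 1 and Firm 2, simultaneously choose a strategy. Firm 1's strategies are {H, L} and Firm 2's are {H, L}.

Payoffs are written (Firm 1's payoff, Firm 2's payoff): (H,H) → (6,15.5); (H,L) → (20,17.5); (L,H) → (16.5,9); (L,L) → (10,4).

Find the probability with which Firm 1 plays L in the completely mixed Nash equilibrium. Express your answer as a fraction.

Let p be the probability that Firm 1 plays H. In a completely mixed equilibrium, Firm 2 must be indifferent between H and L.
Firm 2's expected payoff from H is 15.5p + 9(1−p); from L it is 17.5p + 4(1−p).
Setting these equal: 6.5p + 9 = 13.5p + 4, so p = 5/7.
Therefore Firm 1 plays L with probability 1 − 5/7 = 2/7.

2/7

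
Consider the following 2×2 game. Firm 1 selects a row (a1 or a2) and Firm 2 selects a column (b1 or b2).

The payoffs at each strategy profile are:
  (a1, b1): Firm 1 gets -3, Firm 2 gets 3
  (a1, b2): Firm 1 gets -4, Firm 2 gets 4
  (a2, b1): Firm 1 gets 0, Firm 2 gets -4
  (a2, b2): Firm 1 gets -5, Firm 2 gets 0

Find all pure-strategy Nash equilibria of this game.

(a1, b1): Firm 1 prefers a2 (0 > -3); Firm 2 prefers b2 (4 > 3) — not an equilibrium.
(a1, b2): Firm 1 gets -4 ≥ -5 from a2, and Firm 2 gets 4 ≥ 3 from b1 — Nash equilibrium.
(a2, b1): Firm 2 prefers b2 (0 > -4) — not an equilibrium.
(a2, b2): Firm 1 prefers a1 (-4 > -5) — not an equilibrium.

(a1, b2)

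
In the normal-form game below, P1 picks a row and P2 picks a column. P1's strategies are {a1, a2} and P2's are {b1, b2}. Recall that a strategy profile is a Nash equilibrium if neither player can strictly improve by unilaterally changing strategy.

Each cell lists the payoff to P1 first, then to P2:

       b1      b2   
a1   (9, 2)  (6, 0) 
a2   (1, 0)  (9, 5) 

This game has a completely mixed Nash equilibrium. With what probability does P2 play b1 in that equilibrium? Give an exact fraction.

Let c be the probability that P2 plays b1. In a completely mixed equilibrium, P1 must be indifferent between a1 and a2.
P1's expected payoff from a1 is 9c + 6(1−c); from a2 it is c + 9(1−c).
Setting these equal: 3c + 6 = −8c + 9, so c = 3/11.

3/11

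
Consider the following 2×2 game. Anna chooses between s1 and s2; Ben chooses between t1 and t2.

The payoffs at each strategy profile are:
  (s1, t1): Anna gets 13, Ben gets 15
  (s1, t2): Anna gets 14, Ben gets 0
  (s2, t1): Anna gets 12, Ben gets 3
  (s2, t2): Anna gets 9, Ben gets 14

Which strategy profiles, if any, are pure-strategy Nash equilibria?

(s1, t1)

(s1, t1): Anna gets 13 ≥ 12 from s2, and Ben gets 15 ≥ 0 from t2 — Nash equilibrium.
(s1, t2): Ben prefers t1 (15 > 0) — not an equilibrium.
(s2, t1): Anna prefers s1 (13 > 12); Ben prefers t2 (14 > 3) — not an equilibrium.
(s2, t2): Anna prefers s1 (14 > 9) — not an equilibrium.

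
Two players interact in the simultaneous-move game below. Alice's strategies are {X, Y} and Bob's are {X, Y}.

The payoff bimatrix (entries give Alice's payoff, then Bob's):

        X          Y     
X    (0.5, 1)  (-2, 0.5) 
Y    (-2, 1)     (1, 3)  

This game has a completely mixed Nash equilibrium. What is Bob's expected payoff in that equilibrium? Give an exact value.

First find x, the probability Alice plays X, from Bob's indifference between X and Y: x + (1−x) = 0.5x + 3(1−x), giving x = 4/5.
Since Bob is indifferent in equilibrium, Bob's expected payoff equals the payoff from either column against (4/5, 1/5). Using X: (4/5) + (1/5) = 1.

1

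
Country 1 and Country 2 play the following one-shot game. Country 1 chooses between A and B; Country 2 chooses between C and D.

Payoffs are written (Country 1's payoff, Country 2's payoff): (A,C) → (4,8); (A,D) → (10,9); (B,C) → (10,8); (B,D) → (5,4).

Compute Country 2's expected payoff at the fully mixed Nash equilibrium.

8

First find p, the probability Country 1 plays A, from Country 2's indifference between C and D: 8p + 8(1−p) = 9p + 4(1−p), giving p = 4/5.
Since Country 2 is indifferent in equilibrium, Country 2's expected payoff equals the payoff from either column against (4/5, 1/5). Using C: 8(4/5) + 8(1/5) = 8.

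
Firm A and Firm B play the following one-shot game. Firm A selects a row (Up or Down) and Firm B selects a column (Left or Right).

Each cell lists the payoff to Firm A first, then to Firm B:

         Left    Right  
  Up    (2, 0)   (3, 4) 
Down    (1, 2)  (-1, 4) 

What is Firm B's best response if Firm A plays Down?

Against Down, Firm B earns 2 from Left and 4 from Right.
So Right is the best response.

Right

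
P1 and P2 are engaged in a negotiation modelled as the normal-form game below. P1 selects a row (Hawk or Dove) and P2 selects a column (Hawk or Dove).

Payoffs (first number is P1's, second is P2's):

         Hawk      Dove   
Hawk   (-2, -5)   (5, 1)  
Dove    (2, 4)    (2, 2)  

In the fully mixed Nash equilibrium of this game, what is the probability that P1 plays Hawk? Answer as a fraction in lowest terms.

Let p be the probability that P1 plays Hawk. In a completely mixed equilibrium, P2 must be indifferent between Hawk and Dove.
P2's expected payoff from Hawk is −5p + 4(1−p); from Dove it is p + 2(1−p).
Setting these equal: −9p + 4 = −p + 2, so p = 1/4.

1/4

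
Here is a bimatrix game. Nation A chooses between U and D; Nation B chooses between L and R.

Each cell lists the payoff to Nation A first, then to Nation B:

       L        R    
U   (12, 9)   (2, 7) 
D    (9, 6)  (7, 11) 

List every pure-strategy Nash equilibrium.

(U, L): Nation A gets 12 ≥ 9 from D, and Nation B gets 9 ≥ 7 from R — Nash equilibrium.
(U, R): Nation A prefers D (7 > 2); Nation B prefers L (9 > 7) — not an equilibrium.
(D, L): Nation A prefers U (12 > 9); Nation B prefers R (11 > 6) — not an equilibrium.
(D, R): Nation A gets 7 ≥ 2 from U, and Nation B gets 11 ≥ 6 from L — Nash equilibrium.

(U, L) and (D, R)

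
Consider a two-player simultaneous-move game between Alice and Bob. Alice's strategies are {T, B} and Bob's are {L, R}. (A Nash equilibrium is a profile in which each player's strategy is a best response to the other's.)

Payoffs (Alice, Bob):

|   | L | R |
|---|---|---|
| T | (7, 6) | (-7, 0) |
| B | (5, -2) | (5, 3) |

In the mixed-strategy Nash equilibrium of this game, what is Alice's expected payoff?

5

First find q, the probability Bob plays L, from Alice's indifference between T and B: 7q − 7(1−q) = 5q + 5(1−q), giving q = 6/7.
Since Alice is indifferent in equilibrium, Alice's expected payoff equals the payoff from either row against (6/7, 1/7). Using T: 7(6/7) − 7(1/7) = 5.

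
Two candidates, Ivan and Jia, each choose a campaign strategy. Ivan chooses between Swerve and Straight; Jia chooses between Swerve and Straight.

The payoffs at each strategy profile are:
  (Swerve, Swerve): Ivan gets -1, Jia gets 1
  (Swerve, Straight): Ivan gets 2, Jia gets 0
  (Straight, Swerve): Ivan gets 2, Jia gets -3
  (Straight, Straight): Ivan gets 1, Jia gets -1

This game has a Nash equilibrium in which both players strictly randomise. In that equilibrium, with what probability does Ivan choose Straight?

Let r be the probability that Ivan plays Swerve. In a completely mixed equilibrium, Jia must be indifferent between Swerve and Straight.
Jia's expected payoff from Swerve is r − 3(1−r); from Straight it is −(1−r).
Setting these equal: 4r − 3 = r − 1, so r = 2/3.
Therefore Ivan plays Straight with probability 1 − 2/3 = 1/3.

1/3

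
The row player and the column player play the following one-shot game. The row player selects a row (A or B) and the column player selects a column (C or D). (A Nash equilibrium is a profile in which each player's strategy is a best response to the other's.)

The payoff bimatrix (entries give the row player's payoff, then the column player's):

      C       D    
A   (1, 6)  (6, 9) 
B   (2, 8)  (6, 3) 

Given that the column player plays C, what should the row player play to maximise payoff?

B

Against C, the row player earns 1 from A and 2 from B.
So B is the best response.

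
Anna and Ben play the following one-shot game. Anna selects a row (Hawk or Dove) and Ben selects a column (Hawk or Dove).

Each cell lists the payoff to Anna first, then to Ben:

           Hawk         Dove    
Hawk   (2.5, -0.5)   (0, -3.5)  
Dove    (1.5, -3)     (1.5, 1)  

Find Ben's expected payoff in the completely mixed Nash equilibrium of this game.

First find p, the probability Anna plays Hawk, from Ben's indifference between Hawk and Dove: −0.5p − 3(1−p) = −3.5p + (1−p), giving p = 4/7.
Since Ben is indifferent in equilibrium, Ben's expected payoff equals the payoff from either column against (4/7, 3/7). Using Hawk: −0.5(4/7) − 3(3/7) = -11/7.

-11/7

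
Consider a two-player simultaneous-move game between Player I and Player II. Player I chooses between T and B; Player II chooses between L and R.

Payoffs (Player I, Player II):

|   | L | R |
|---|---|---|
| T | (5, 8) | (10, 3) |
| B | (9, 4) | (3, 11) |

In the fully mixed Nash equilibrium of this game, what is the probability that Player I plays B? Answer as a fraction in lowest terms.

5/12

Let r be the probability that Player I plays T. In a completely mixed equilibrium, Player II must be indifferent between L and R.
Player II's expected payoff from L is 8r + 4(1−r); from R it is 3r + 11(1−r).
Setting these equal: 4r + 4 = −8r + 11, so r = 7/12.
Therefore Player I plays B with probability 1 − 7/12 = 5/12.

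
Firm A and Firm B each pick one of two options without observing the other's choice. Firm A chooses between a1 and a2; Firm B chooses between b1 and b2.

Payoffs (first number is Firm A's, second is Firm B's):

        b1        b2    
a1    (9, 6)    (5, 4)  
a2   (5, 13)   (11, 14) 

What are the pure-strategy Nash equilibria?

(a1, b1) and (a2, b2)

(a1, b1): Firm A gets 9 ≥ 5 from a2, and Firm B gets 6 ≥ 4 from b2 — Nash equilibrium.
(a1, b2): Firm A prefers a2 (11 > 5); Firm B prefers b1 (6 > 4) — not an equilibrium.
(a2, b1): Firm A prefers a1 (9 > 5); Firm B prefers b2 (14 > 13) — not an equilibrium.
(a2, b2): Firm A gets 11 ≥ 5 from a1, and Firm B gets 14 ≥ 13 from b1 — Nash equilibrium.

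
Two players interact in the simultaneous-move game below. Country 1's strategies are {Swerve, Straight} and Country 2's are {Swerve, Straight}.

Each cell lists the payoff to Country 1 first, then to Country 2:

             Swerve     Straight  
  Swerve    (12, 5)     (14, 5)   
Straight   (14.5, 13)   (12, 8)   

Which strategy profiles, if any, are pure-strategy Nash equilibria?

(Swerve, Straight) and (Straight, Swerve)

(Swerve, Swerve): Country 1 prefers Straight (14.5 > 12) — not an equilibrium.
(Swerve, Straight): Country 1 gets 14 ≥ 12 from Straight, and Country 2 gets 5 ≥ 5 from Swerve — Nash equilibrium.
(Straight, Swerve): Country 1 gets 14.5 ≥ 12 from Swerve, and Country 2 gets 13 ≥ 8 from Straight — Nash equilibrium.
(Straight, Straight): Country 1 prefers Swerve (14 > 12); Country 2 prefers Swerve (13 > 8) — not an equilibrium.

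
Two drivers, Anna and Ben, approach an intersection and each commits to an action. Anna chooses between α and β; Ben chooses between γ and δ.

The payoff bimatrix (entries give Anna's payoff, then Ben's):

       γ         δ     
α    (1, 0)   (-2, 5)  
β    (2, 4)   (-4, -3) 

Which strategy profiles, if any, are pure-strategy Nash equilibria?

(α, γ): Anna prefers β (2 > 1); Ben prefers δ (5 > 0) — not an equilibrium.
(α, δ): Anna gets -2 ≥ -4 from β, and Ben gets 5 ≥ 0 from γ — Nash equilibrium.
(β, γ): Anna gets 2 ≥ 1 from α, and Ben gets 4 ≥ -3 from δ — Nash equilibrium.
(β, δ): Anna prefers α (-2 > -4); Ben prefers γ (4 > -3) — not an equilibrium.

(α, δ) and (β, γ)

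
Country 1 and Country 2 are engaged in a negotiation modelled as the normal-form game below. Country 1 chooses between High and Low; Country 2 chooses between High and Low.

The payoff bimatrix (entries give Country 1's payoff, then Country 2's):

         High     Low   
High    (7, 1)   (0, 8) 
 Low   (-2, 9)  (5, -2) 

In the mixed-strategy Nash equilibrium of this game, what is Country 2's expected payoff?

First find x, the probability Country 1 plays High, from Country 2's indifference between High and Low: x + 9(1−x) = 8x − 2(1−x), giving x = 11/18.
Since Country 2 is indifferent in equilibrium, Country 2's expected payoff equals the payoff from either column against (11/18, 7/18). Using High: (11/18) + 9(7/18) = 37/9.

37/9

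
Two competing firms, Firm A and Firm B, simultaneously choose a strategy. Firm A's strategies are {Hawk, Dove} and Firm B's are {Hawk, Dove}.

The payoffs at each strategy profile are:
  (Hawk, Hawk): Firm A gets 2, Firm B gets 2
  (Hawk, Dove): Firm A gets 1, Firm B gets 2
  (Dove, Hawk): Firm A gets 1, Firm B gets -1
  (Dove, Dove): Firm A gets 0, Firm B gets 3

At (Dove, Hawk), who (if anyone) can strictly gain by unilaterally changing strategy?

Both

Firm A at (Dove, Hawk) earns 1; deviating to Hawk yields 2 — a strict improvement.
Firm B earns -1; deviating to Dove yields 3 — a strict improvement.
Both Firm A and Firm B have strictly profitable deviations.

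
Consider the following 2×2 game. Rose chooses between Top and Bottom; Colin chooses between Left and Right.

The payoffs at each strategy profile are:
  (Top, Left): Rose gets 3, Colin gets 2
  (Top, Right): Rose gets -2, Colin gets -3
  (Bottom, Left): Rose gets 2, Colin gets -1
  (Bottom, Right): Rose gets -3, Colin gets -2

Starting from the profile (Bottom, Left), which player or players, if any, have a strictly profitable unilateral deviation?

Rose

Rose at (Bottom, Left) earns 2; deviating to Top yields 3 — a strict improvement.
Colin earns -1; deviating to Right yields -2 — not better.
Only Rose has a strictly profitable deviation.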